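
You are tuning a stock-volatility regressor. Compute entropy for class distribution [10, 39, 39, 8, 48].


Probabilities: [10/144, 39/144, 39/144, 8/144, 48/144] ≈ [0.0694, 0.2708, 0.2708, 0.0556, 0.3333]
H = -((10/144)·log₂(10/144) + (39/144)·log₂(39/144) + (39/144)·log₂(39/144) + (8/144)·log₂(8/144) + (48/144)·log₂(48/144))
  = 2.048 bits

2.048 bits


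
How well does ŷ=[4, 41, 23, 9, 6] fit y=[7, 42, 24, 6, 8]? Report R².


ȳ = 17.4
SS_res = Σ(y-ŷ)² = 24
SS_tot = Σ(y-ȳ)² = 975.2
R² = 1 - SS_res/SS_tot = 1 - 0.0246 = 0.9754

0.9754


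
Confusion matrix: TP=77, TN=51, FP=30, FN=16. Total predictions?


Total = TP + TN + FP + FN
= 77 + 51 + 30 + 16
= 174
(Predicted positive: 107, predicted negative: 67)

174


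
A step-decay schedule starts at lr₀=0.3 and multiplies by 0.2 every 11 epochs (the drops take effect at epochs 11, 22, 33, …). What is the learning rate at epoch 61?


n_drops = ⌊61/11⌋ = 5
lr = 0.3·0.2^5 = 0.3·0.00032 = 0.000096

0.000096


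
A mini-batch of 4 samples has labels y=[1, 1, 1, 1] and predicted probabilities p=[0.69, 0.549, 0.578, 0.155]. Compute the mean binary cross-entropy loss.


L[0] = -ln(0.69) = 0.3711
L[1] = -ln(0.549) = 0.5997
L[2] = -ln(0.578) = 0.5482
L[3] = -ln(0.155) = 1.8643
mean = (0.3711 + 0.5997 + 0.5482 + 1.8643)/4 = 0.8458

0.8458


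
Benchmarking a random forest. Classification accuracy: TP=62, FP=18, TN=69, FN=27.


Accuracy = (TP+TN)/(TP+TN+FP+FN)
= (62+69)/(176)
= 131/176 = 74.43%

74.43%


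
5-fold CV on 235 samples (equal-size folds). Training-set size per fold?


Fold size = 235/5 = 47
Training per fold = 235 - 47 = 188

188


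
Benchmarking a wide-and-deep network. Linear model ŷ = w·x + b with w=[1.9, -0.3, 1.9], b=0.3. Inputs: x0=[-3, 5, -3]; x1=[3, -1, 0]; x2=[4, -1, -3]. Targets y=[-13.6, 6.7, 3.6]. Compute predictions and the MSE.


ŷ0 = (1.9)·(-3) + (-0.3)·(5) + (1.9)·(-3) + 0.3 = -12.6
ŷ1 = (1.9)·(3) + (-0.3)·(-1) + (1.9)·(0) + 0.3 = 6.3
ŷ2 = (1.9)·(4) + (-0.3)·(-1) + (1.9)·(-3) + 0.3 = 2.5
errors² = [1.0, 0.16, 1.21]
MSE = 2.3700/3 = 0.79

0.79


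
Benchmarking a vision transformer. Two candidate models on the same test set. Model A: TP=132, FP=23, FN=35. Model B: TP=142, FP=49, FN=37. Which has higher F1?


Model A: P=132/155=0.8516, R=132/167=0.7904, F1=2PR/(P+R)=2TP/(2TP+FP+FN)=264/322=0.8199
Model B: P=142/191=0.7435, R=142/179=0.7933, F1=2PR/(P+R)=2TP/(2TP+FP+FN)=284/370=0.7676
0.8199 > 0.7676 → Model A

Model A


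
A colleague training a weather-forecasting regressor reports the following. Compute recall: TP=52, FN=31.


Recall = TP/(TP+FN)
= 52/(52+31)
= 52/83 = 62.65%

62.65%


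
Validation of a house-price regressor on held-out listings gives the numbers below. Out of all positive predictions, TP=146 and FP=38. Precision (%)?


Precision = TP/(TP+FP)
= 146/(146+38)
= 146/184 = 79.35%

79.35%


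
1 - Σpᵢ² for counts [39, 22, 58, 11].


Probabilities: [39/130, 22/130, 58/130, 11/130] ≈ [0.3, 0.1692, 0.4462, 0.0846]
Σpᵢ² = (1521 + 484 + 3364 + 121)/130² = 5490/16900
Gini = 1 - Σpᵢ² = 1 - 5490/16900 = 0.6751

0.6751


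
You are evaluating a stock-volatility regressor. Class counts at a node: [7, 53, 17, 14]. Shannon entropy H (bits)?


Probabilities: [7/91, 53/91, 17/91, 14/91] ≈ [0.0769, 0.5824, 0.1868, 0.1538]
H = -((7/91)·log₂(7/91) + (53/91)·log₂(53/91) + (17/91)·log₂(17/91) + (14/91)·log₂(14/91))
  = 1.6065 bits

1.6065 bits


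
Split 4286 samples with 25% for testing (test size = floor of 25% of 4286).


Test = ⌊4286·25/100⌋ = 1071
Train = 4286 - 1071 = 3215

Train: 3215, Test: 1071


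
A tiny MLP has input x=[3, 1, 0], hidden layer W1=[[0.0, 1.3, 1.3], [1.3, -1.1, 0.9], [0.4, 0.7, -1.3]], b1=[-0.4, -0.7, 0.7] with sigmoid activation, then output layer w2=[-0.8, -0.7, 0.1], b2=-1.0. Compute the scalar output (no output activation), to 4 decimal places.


z1[0] = (0.0)·(3) + (1.3)·(1) + (1.3)·(0) - 0.4 = 0.9
z1[1] = (1.3)·(3) + (-1.1)·(1) + (0.9)·(0) - 0.7 = 2.1
z1[2] = (0.4)·(3) + (0.7)·(1) + (-1.3)·(0) + 0.7 = 2.6
h = sigmoid(z1) = [0.7109, 0.8909, 0.9309]
output = (-0.8)·(0.7109) + (-0.7)·(0.8909) + (0.1)·(0.9309) - 1.0 = -2.0993

-2.0993


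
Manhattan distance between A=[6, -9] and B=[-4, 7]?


d = |6+ 4| + |-9-7|
  = 10 + 16
  = 26

26


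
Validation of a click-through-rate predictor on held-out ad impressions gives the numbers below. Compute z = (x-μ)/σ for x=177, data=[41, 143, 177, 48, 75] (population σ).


μ = 96.8, σ = 53.9199
z = (177 - 96.8)/53.9199 = 1.4874

1.4874


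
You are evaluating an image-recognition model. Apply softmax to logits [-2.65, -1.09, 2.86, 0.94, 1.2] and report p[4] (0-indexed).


Exponentials: e^-2.65=0.0707, e^-1.09=0.3362, e^2.86=17.4615, e^0.94=2.56, e^1.2=3.3201
Sum = 23.7485
Softmax = [0.003, 0.0142, 0.7353, 0.1078, 0.1398]
p[4] = 3.3201/23.7485 = 0.1398

0.1398


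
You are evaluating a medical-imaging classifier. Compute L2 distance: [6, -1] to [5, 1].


d = √((6-5)² + (-1-1)²)
  = √(1 + 4)
  = √5 = 2.2361

2.2361


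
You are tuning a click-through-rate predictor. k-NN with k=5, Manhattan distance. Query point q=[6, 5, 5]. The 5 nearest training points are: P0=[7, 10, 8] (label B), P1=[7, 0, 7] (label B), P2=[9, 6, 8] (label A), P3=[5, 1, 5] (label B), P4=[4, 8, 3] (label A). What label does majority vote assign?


d(q,P0) = 9  (label B)
d(q,P1) = 8  (label B)
d(q,P2) = 7  (label A)
d(q,P3) = 5  (label B)
d(q,P4) = 7  (label A)
Votes: A=2, B=3
Majority → B

B


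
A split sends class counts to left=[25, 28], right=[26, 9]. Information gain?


Parent = [51, 37], H_parent = 0.9817
H_left = 0.9977 (n=53), H_right = 0.8224 (n=35)
H_children = (53/88)·0.9977 + (35/88)·0.8224 = 0.928
IG = 0.9817 - 0.928 = 0.0537

0.0537


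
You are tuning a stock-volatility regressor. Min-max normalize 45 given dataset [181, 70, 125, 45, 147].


min=45, max=181
(45-45)/(181-45) = 0/136 = 0.0

0.0


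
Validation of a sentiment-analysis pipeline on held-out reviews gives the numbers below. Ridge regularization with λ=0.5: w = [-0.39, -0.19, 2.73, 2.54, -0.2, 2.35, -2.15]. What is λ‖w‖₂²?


‖w‖₂² = (-0.39)² + (-0.19)² + (2.73)² + (2.54)² + (-0.2)² + (2.35)² + (-2.15)²
     = 0.1521 + 0.0361 + 7.4529 + 6.4516 + 0.04 + 5.5225 + 4.6225
     = 24.2777
λ·‖w‖₂² = 0.5·24.2777 = 12.13885

12.13885


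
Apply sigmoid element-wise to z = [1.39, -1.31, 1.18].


σ(1.39) = 1/(1+e^-1.39) = 0.8006
σ(-1.31) = 1/(1+e^1.31) = 0.2125
σ(1.18) = 1/(1+e^-1.18) = 0.7649
result = [0.8006, 0.2125, 0.7649]

[0.8006, 0.2125, 0.7649]


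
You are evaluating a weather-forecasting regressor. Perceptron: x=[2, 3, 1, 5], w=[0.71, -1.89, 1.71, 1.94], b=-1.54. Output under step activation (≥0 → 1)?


z = (2)·(0.71) + (3)·(-1.89) + (1)·(1.71) + (5)·(1.94) - 1.54
  = 5.62
step(z) = 1 (z≥0)

1


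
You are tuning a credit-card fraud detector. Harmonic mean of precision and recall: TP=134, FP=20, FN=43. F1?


Precision = 134/154 = 0.8701
Recall = 134/177 = 0.7571
F1 = 2·P·R/(P+R) = 2·TP/(2·TP+FP+FN) = 268/(268+20+43) = 268/331 = 0.8097

0.8097


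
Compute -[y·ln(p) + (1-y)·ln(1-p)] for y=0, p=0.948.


BCE = -[y·ln(p) + (1-y)·ln(1-p)]
= -0 - 1·ln(1-0.948)
= -ln(0.052) = 2.9565

2.9565


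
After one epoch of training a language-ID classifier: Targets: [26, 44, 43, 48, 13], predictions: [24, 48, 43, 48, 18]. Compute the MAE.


Absolute errors: |26-24|=2, |44-48|=4, |43-43|=0, |48-48|=0, |13-18|=5
Sum = 11
MAE = 11/5 = 11/5

11/5


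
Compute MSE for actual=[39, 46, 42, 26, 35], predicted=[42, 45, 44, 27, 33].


Squared errors: (39-42)²=9, (46-45)²=1, (42-44)²=4, (26-27)²=1, (35-33)²=4
Sum = 19
MSE = 19/5 = 19/5

19/5


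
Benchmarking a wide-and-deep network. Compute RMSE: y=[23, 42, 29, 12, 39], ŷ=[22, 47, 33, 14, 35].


MSE = 62/5 = 12.4
RMSE = √(62/5) = 3.5214

3.5214


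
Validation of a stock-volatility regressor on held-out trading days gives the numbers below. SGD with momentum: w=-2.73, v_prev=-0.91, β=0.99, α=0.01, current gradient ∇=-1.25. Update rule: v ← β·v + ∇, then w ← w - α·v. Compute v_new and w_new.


v_new = 0.99·-0.91 - 1.25 = -0.9009 - 1.25 = -2.1509
w_new = -2.73 - 0.01·-2.1509 = -2.73 + 0.021509 = -2.708491

v_new=-2.1509, w_new=-2.708491


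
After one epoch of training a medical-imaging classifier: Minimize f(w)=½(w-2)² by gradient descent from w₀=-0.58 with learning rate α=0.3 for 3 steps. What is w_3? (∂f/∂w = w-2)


step 1: grad = -0.58-2 = -2.58; w = -0.58 - 0.3·(-2.58) = 0.194
step 2: grad = 0.194-2 = -1.806; w = 0.194 - 0.3·(-1.806) = 0.7358
step 3: grad = 0.7358-2 = -1.2642; w = 0.7358 - 0.3·(-1.2642) = 1.11506

1.11506


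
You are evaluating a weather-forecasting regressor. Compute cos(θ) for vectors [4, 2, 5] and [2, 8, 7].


A·B = 4·2 + 2·8 + 5·7 = 59
‖A‖ = √45 = 6.7082, ‖B‖ = √117 = 10.8167
cos = 59/(√45·√117) = 59/√5265 = 0.8131

0.8131


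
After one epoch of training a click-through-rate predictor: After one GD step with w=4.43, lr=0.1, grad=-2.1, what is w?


w_new = w - α·∇
= 4.43 - 0.1·-2.1
= 4.43 + 0.21
= 4.64

4.64


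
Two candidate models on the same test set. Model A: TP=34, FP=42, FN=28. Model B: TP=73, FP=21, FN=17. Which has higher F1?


Model A: P=34/76=0.4474, R=34/62=0.5484, F1=2PR/(P+R)=2TP/(2TP+FP+FN)=68/138=0.4928
Model B: P=73/94=0.7766, R=73/90=0.8111, F1=2PR/(P+R)=2TP/(2TP+FP+FN)=146/184=0.7935
0.4928 < 0.7935 → Model B

Model B


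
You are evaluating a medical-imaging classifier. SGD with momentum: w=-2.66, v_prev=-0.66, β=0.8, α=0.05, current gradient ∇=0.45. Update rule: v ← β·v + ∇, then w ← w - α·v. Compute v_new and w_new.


v_new = 0.8·-0.66 + 0.45 = -0.528 + 0.45 = -0.078
w_new = -2.66 - 0.05·-0.078 = -2.66 + 0.0039 = -2.6561

v_new=-0.078, w_new=-2.6561


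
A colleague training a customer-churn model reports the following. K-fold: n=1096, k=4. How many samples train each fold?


Fold size = 1096/4 = 274
Training per fold = 1096 - 274 = 822

822


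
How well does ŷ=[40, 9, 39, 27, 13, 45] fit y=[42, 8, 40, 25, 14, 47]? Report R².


ȳ = 29.3333
SS_res = Σ(y-ŷ)² = 15
SS_tot = Σ(y-ȳ)² = 1295.33
R² = 1 - SS_res/SS_tot = 1 - 0.0116 = 0.9884

0.9884


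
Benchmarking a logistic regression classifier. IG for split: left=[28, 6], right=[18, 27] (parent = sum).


Parent = [46, 33], H_parent = 0.9804
H_left = 0.6723 (n=34), H_right = 0.971 (n=45)
H_children = (34/79)·0.6723 + (45/79)·0.971 = 0.8424
IG = 0.9804 - 0.8424 = 0.138

0.138


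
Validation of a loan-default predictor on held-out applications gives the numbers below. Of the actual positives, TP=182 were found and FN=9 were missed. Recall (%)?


Recall = TP/(TP+FN)
= 182/(182+9)
= 182/191 = 95.29%

95.29%


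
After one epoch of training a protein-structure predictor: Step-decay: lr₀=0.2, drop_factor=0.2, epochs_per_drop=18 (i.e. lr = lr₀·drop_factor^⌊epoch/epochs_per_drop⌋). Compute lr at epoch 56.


n_drops = ⌊56/18⌋ = 3
lr = 0.2·0.2^3 = 0.2·0.008 = 0.0016

0.0016


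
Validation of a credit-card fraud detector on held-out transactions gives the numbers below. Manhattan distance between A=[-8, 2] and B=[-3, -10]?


d = |-8+ 3| + |2+ 10|
  = 5 + 12
  = 17

17


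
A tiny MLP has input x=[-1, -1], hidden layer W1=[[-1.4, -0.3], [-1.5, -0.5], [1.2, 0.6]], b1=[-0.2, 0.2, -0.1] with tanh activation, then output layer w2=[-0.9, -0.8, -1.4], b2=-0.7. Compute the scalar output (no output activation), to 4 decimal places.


z1[0] = (-1.4)·(-1) + (-0.3)·(-1) - 0.2 = 1.5
z1[1] = (-1.5)·(-1) + (-0.5)·(-1) + 0.2 = 2.2
z1[2] = (1.2)·(-1) + (0.6)·(-1) - 0.1 = -1.9
h = tanh(z1) = [0.9051, 0.9757, -0.9562]
output = (-0.9)·(0.9051) + (-0.8)·(0.9757) + (-1.4)·(-0.9562) - 0.7 = -0.9565

-0.9565


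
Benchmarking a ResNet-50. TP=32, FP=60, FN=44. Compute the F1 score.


Precision = 32/92 = 0.3478
Recall = 32/76 = 0.4211
F1 = 2·P·R/(P+R) = 2·TP/(2·TP+FP+FN) = 64/(64+60+44) = 64/168 = 0.381

0.381


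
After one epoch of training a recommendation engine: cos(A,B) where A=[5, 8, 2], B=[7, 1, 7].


A·B = 5·7 + 8·1 + 2·7 = 57
‖A‖ = √93 = 9.6437, ‖B‖ = √99 = 9.9499
cos = 57/(√93·√99) = 57/√9207 = 0.594

0.594


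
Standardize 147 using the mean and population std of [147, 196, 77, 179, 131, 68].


μ = 133, σ = 47.69
z = (147 - 133)/47.69 = 0.2936

0.2936


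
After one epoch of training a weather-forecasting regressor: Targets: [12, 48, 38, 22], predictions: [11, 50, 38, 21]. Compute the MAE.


Absolute errors: |12-11|=1, |48-50|=2, |38-38|=0, |22-21|=1
Sum = 4
MAE = 4/4 = 1

1


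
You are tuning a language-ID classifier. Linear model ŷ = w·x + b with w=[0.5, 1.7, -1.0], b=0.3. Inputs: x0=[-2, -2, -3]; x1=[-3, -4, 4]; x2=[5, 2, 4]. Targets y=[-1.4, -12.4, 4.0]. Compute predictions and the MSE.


ŷ0 = (0.5)·(-2) + (1.7)·(-2) + (-1.0)·(-3) + 0.3 = -1.1
ŷ1 = (0.5)·(-3) + (1.7)·(-4) + (-1.0)·(4) + 0.3 = -12.0
ŷ2 = (0.5)·(5) + (1.7)·(2) + (-1.0)·(4) + 0.3 = 2.2
errors² = [0.09, 0.16, 3.24]
MSE = 3.4900/3 = 1.1633

1.1633


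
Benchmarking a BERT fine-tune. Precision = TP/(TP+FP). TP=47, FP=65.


Precision = TP/(TP+FP)
= 47/(47+65)
= 47/112 = 41.96%

41.96%


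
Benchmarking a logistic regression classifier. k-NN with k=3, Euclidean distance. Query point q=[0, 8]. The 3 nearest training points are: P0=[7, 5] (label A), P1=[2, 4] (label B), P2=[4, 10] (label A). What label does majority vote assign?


d(q,P0) = 7.6158  (label A)
d(q,P1) = 4.4721  (label B)
d(q,P2) = 4.4721  (label A)
Votes: A=2, B=1
Majority → A

A


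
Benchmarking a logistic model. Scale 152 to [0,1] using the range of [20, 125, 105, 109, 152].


min=20, max=152
(152-20)/(152-20) = 132/132 = 1.0

1.0


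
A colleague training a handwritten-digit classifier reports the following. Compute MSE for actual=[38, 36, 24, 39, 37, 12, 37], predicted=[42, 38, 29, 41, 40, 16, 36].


Squared errors: (38-42)²=16, (36-38)²=4, (24-29)²=25, (39-41)²=4, (37-40)²=9, (12-16)²=16, (37-36)²=1
Sum = 75
MSE = 75/7 = 75/7

75/7


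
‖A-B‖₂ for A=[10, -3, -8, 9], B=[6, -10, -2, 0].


d = √((10-6)² + (-3+ 10)² + (-8+ 2)² + (9-0)²)
  = √(16 + 49 + 36 + 81)
  = √182 = 13.4907

13.4907


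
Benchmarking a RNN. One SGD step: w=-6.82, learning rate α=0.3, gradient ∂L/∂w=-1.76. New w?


w_new = w - α·∇
= -6.82 - 0.3·-1.76
= -6.82 + 0.528
= -6.292

-6.292


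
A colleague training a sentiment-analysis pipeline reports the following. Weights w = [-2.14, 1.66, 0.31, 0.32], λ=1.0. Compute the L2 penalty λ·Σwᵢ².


‖w‖₂² = (-2.14)² + (1.66)² + (0.31)² + (0.32)²
     = 4.5796 + 2.7556 + 0.0961 + 0.1024
     = 7.5337
λ·‖w‖₂² = 1.0·7.5337 = 7.5337

7.5337


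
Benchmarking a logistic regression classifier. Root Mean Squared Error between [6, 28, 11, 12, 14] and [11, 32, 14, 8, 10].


MSE = 82/5 = 16.4
RMSE = √(82/5) = 4.0497

4.0497


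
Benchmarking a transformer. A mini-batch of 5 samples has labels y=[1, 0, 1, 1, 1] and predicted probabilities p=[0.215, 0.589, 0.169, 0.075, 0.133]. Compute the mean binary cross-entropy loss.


L[0] = -ln(0.215) = 1.5371
L[1] = -ln(1-0.589) = -ln(0.411) = 0.8892
L[2] = -ln(0.169) = 1.7779
L[3] = -ln(0.075) = 2.5903
L[4] = -ln(0.133) = 2.0174
mean = (1.5371 + 0.8892 + 1.7779 + 2.5903 + 2.0174)/5 = 1.7624

1.7624


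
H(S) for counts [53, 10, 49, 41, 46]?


Probabilities: [53/199, 10/199, 49/199, 41/199, 46/199] ≈ [0.2663, 0.0503, 0.2462, 0.206, 0.2312]
H = -((53/199)·log₂(53/199) + (10/199)·log₂(10/199) + (49/199)·log₂(49/199) + (41/199)·log₂(41/199) + (46/199)·log₂(46/199))
  = 2.181 bits

2.181 bits


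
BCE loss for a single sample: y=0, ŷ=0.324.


BCE = -[y·ln(p) + (1-y)·ln(1-p)]
= -0 - 1·ln(1-0.324)
= -ln(0.676) = 0.3916

0.3916


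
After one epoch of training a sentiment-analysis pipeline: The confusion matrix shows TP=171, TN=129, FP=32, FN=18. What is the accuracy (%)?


Accuracy = (TP+TN)/(TP+TN+FP+FN)
= (171+129)/(350)
= 300/350 = 85.71%

85.71%


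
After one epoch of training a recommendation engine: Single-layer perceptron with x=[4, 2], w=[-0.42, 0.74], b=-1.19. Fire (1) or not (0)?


z = (4)·(-0.42) + (2)·(0.74) - 1.19
  = -1.39
step(z) = 0 (z<0)

0


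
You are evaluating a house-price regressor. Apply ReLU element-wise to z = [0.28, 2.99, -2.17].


ReLU(0.28) = max(0, 0.28) = 0.28
ReLU(2.99) = max(0, 2.99) = 2.99
ReLU(-2.17) = max(0, -2.17) = 0.0
result = [0.28, 2.99, 0.0]

[0.28, 2.99, 0.0]


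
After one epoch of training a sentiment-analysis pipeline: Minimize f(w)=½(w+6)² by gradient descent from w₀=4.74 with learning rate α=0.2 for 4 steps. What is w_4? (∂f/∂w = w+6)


step 1: grad = 4.74+6 = 10.74; w = 4.74 - 0.2·(10.74) = 2.592
step 2: grad = 2.592+6 = 8.592; w = 2.592 - 0.2·(8.592) = 0.8736
step 3: grad = 0.8736+6 = 6.8736; w = 0.8736 - 0.2·(6.8736) = -0.50112
step 4: grad = -0.50112+6 = 5.49888; w = -0.50112 - 0.2·(5.49888) = -1.600896

-1.600896


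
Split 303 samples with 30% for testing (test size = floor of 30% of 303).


Test = ⌊303·30/100⌋ = 90
Train = 303 - 90 = 213

Train: 213, Test: 90


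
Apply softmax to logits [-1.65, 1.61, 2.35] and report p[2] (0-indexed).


Exponentials: e^-1.65=0.192, e^1.61=5.0028, e^2.35=10.4856
Sum = 15.6804
Softmax = [0.0122, 0.319, 0.6687]
p[2] = 10.4856/15.6804 = 0.6687

0.6687


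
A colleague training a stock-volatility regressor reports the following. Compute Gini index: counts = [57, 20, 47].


Probabilities: [57/124, 20/124, 47/124] ≈ [0.4597, 0.1613, 0.379]
Σpᵢ² = (3249 + 400 + 2209)/124² = 5858/15376
Gini = 1 - Σpᵢ² = 1 - 5858/15376 = 0.619

0.619


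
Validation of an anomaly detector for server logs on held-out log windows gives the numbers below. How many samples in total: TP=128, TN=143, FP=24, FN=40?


Total = TP + TN + FP + FN
= 128 + 143 + 24 + 40
= 335
(Predicted positive: 152, predicted negative: 183)

335


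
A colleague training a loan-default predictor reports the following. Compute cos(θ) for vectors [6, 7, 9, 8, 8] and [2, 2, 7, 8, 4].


A·B = 6·2 + 7·2 + 9·7 + 8·8 + 8·4 = 185
‖A‖ = √294 = 17.1464, ‖B‖ = √137 = 11.7047
cos = 185/(√294·√137) = 185/√40278 = 0.9218

0.9218


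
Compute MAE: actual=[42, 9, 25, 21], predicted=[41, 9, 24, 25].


Absolute errors: |42-41|=1, |9-9|=0, |25-24|=1, |21-25|=4
Sum = 6
MAE = 6/4 = 3/2

3/2


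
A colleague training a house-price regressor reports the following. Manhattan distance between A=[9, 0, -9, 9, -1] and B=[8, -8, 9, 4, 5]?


d = |9-8| + |0+ 8| + |-9-9| + |9-4| + |-1-5|
  = 1 + 8 + 18 + 5 + 6
  = 38

38


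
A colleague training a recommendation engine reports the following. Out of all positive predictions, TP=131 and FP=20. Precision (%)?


Precision = TP/(TP+FP)
= 131/(131+20)
= 131/151 = 86.75%

86.75%


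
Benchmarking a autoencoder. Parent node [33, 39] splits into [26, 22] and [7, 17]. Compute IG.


Parent = [33, 39], H_parent = 0.995
H_left = 0.995 (n=48), H_right = 0.8709 (n=24)
H_children = (48/72)·0.995 + (24/72)·0.8709 = 0.9536
IG = 0.995 - 0.9536 = 0.0414

0.0414


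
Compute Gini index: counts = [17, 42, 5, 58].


Probabilities: [17/122, 42/122, 5/122, 58/122] ≈ [0.1393, 0.3443, 0.041, 0.4754]
Σpᵢ² = (289 + 1764 + 25 + 3364)/122² = 5442/14884
Gini = 1 - Σpᵢ² = 1 - 5442/14884 = 0.6344

0.6344


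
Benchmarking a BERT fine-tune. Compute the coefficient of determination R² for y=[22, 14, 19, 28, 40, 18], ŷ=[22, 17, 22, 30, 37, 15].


ȳ = 23.5
SS_res = Σ(y-ŷ)² = 40
SS_tot = Σ(y-ȳ)² = 435.5
R² = 1 - SS_res/SS_tot = 1 - 0.0918 = 0.9082

0.9082


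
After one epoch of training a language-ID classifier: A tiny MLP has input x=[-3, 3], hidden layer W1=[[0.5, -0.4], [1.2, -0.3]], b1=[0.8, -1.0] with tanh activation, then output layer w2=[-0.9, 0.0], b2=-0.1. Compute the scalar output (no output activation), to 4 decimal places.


z1[0] = (0.5)·(-3) + (-0.4)·(3) + 0.8 = -1.9
z1[1] = (1.2)·(-3) + (-0.3)·(3) - 1.0 = -5.5
h = tanh(z1) = [-0.9562, -1.0]
output = (-0.9)·(-0.9562) + (0.0)·(-1.0) - 0.1 = 0.7606

0.7606


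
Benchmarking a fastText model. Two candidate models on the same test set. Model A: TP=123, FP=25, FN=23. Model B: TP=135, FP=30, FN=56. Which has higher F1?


Model A: P=123/148=0.8311, R=123/146=0.8425, F1=2PR/(P+R)=2TP/(2TP+FP+FN)=246/294=0.8367
Model B: P=135/165=0.8182, R=135/191=0.7068, F1=2PR/(P+R)=2TP/(2TP+FP+FN)=270/356=0.7584
0.8367 > 0.7584 → Model A

Model A


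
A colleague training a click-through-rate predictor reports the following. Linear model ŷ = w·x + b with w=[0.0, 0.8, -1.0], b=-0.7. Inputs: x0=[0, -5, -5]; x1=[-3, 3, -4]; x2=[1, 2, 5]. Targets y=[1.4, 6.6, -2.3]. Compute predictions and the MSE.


ŷ0 = (0.0)·(0) + (0.8)·(-5) + (-1.0)·(-5) - 0.7 = 0.3
ŷ1 = (0.0)·(-3) + (0.8)·(3) + (-1.0)·(-4) - 0.7 = 5.7
ŷ2 = (0.0)·(1) + (0.8)·(2) + (-1.0)·(5) - 0.7 = -4.1
errors² = [1.21, 0.81, 3.24]
MSE = 5.2600/3 = 1.7533

1.7533


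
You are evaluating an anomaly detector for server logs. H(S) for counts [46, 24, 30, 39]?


Probabilities: [46/139, 24/139, 30/139, 39/139] ≈ [0.3309, 0.1727, 0.2158, 0.2806]
H = -((46/139)·log₂(46/139) + (24/139)·log₂(24/139) + (30/139)·log₂(30/139) + (39/139)·log₂(39/139))
  = 1.9574 bits

1.9574 bits


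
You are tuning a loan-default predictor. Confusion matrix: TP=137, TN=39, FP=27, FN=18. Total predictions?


Total = TP + TN + FP + FN
= 137 + 39 + 27 + 18
= 221
(Predicted positive: 164, predicted negative: 57)

221


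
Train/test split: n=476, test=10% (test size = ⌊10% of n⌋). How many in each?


Test = ⌊476·10/100⌋ = 47
Train = 476 - 47 = 429

Train: 429, Test: 47


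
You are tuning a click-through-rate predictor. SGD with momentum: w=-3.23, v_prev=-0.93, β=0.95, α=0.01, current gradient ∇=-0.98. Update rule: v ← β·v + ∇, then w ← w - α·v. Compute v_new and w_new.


v_new = 0.95·-0.93 - 0.98 = -0.8835 - 0.98 = -1.8635
w_new = -3.23 - 0.01·-1.8635 = -3.23 + 0.018635 = -3.211365

v_new=-1.8635, w_new=-3.211365


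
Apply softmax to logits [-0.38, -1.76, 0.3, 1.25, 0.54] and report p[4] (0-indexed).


Exponentials: e^-0.38=0.6839, e^-1.76=0.172, e^0.3=1.3499, e^1.25=3.4903, e^0.54=1.716
Sum = 7.4121
Softmax = [0.0923, 0.0232, 0.1821, 0.4709, 0.2315]
p[4] = 1.716/7.4121 = 0.2315

0.2315


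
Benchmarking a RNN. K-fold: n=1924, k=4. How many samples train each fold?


Fold size = 1924/4 = 481
Training per fold = 1924 - 481 = 1443

1443


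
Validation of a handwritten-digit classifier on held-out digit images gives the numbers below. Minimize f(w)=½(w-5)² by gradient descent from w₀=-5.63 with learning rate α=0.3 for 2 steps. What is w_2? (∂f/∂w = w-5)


step 1: grad = -5.63-5 = -10.63; w = -5.63 - 0.3·(-10.63) = -2.441
step 2: grad = -2.441-5 = -7.441; w = -2.441 - 0.3·(-7.441) = -0.2087

-0.2087


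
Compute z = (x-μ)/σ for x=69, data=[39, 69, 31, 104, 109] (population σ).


μ = 70.4, σ = 32.1223
z = (69 - 70.4)/32.1223 = -0.0436

-0.0436


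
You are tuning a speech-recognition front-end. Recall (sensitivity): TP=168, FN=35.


Recall = TP/(TP+FN)
= 168/(168+35)
= 168/203 = 82.76%

82.76%


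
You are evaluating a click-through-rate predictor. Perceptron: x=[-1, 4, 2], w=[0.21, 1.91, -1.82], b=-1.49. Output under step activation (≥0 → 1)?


z = (-1)·(0.21) + (4)·(1.91) + (2)·(-1.82) - 1.49
  = 2.3
step(z) = 1 (z≥0)

1


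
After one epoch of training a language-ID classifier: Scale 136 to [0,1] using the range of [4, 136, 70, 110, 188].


min=4, max=188
(136-4)/(188-4) = 132/184 = 0.7174

0.7174


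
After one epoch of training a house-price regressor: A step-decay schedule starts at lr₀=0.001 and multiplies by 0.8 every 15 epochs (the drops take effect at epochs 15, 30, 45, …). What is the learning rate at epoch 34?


n_drops = ⌊34/15⌋ = 2
lr = 0.001·0.8^2 = 0.001·0.64 = 0.00064

0.00064


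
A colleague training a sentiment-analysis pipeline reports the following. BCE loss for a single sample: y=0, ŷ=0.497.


BCE = -[y·ln(p) + (1-y)·ln(1-p)]
= -0 - 1·ln(1-0.497)
= -ln(0.503) = 0.6872

0.6872


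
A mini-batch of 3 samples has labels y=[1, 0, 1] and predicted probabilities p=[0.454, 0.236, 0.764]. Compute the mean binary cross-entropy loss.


L[0] = -ln(0.454) = 0.7897
L[1] = -ln(1-0.236) = -ln(0.764) = 0.2692
L[2] = -ln(0.764) = 0.2692
mean = (0.7897 + 0.2692 + 0.2692)/3 = 0.4427

0.4427


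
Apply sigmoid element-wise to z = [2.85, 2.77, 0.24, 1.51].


σ(2.85) = 1/(1+e^-2.85) = 0.9453
σ(2.77) = 1/(1+e^-2.77) = 0.941
σ(0.24) = 1/(1+e^-0.24) = 0.5597
σ(1.51) = 1/(1+e^-1.51) = 0.8191
result = [0.9453, 0.941, 0.5597, 0.8191]

[0.9453, 0.941, 0.5597, 0.8191]


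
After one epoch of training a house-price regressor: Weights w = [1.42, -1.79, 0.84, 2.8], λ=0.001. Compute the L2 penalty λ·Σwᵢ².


‖w‖₂² = (1.42)² + (-1.79)² + (0.84)² + (2.8)²
     = 2.0164 + 3.2041 + 0.7056 + 7.84
     = 13.7661
λ·‖w‖₂² = 0.001·13.7661 = 0.013766

0.013766


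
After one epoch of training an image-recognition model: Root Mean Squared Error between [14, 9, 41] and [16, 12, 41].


MSE = 13/3 = 4.3333
RMSE = √(13/3) = 2.0817

2.0817


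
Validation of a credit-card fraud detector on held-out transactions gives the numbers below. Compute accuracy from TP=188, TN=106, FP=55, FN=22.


Accuracy = (TP+TN)/(TP+TN+FP+FN)
= (188+106)/(371)
= 294/371 = 79.25%

79.25%


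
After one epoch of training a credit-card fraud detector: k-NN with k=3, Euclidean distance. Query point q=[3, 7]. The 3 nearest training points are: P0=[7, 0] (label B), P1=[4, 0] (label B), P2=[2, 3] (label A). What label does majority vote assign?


d(q,P0) = 8.0623  (label B)
d(q,P1) = 7.0711  (label B)
d(q,P2) = 4.1231  (label A)
Votes: A=1, B=2
Majority → B

B


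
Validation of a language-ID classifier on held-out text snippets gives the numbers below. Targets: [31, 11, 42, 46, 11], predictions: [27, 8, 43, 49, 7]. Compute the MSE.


Squared errors: (31-27)²=16, (11-8)²=9, (42-43)²=1, (46-49)²=9, (11-7)²=16
Sum = 51
MSE = 51/5 = 51/5

51/5


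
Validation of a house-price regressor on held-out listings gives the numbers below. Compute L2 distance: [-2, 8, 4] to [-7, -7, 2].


d = √((-2+ 7)² + (8+ 7)² + (4-2)²)
  = √(25 + 225 + 4)
  = √254 = 15.9374

15.9374


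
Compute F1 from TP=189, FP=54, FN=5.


Precision = 189/243 = 0.7778
Recall = 189/194 = 0.9742
F1 = 2·P·R/(P+R) = 2·TP/(2·TP+FP+FN) = 378/(378+54+5) = 378/437 = 0.865

0.865


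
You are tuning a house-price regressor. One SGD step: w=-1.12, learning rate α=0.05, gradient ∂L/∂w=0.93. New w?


w_new = w - α·∇
= -1.12 - 0.05·0.93
= -1.12 - 0.0465
= -1.1665

-1.1665


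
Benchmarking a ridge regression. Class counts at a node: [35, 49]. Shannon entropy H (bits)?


Probabilities: [35/84, 49/84] ≈ [0.4167, 0.5833]
H = -((35/84)·log₂(35/84) + (49/84)·log₂(49/84))
  = 0.9799 bits

0.9799 bits


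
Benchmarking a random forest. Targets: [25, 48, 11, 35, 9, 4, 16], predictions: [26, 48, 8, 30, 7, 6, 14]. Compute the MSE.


Squared errors: (25-26)²=1, (48-48)²=0, (11-8)²=9, (35-30)²=25, (9-7)²=4, (4-6)²=4, (16-14)²=4
Sum = 47
MSE = 47/7 = 47/7

47/7


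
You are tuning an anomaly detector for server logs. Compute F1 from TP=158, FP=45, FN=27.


Precision = 158/203 = 0.7783
Recall = 158/185 = 0.8541
F1 = 2·P·R/(P+R) = 2·TP/(2·TP+FP+FN) = 316/(316+45+27) = 316/388 = 0.8144

0.8144


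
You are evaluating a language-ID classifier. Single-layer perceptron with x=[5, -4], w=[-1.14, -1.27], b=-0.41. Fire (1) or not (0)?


z = (5)·(-1.14) + (-4)·(-1.27) - 0.41
  = -1.03
step(z) = 0 (z<0)

0


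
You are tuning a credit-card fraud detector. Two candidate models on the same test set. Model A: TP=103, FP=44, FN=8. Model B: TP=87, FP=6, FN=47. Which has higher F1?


Model A: P=103/147=0.7007, R=103/111=0.9279, F1=2PR/(P+R)=2TP/(2TP+FP+FN)=206/258=0.7984
Model B: P=87/93=0.9355, R=87/134=0.6493, F1=2PR/(P+R)=2TP/(2TP+FP+FN)=174/227=0.7665
0.7984 > 0.7665 → Model A

Model A


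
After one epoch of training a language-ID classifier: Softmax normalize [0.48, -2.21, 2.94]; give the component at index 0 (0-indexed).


Exponentials: e^0.48=1.6161, e^-2.21=0.1097, e^2.94=18.9158
Sum = 20.6416
Softmax = [0.0783, 0.0053, 0.9164]
p[0] = 1.6161/20.6416 = 0.0783

0.0783


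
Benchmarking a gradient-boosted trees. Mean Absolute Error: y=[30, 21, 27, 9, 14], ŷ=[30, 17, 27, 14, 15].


Absolute errors: |30-30|=0, |21-17|=4, |27-27|=0, |9-14|=5, |14-15|=1
Sum = 10
MAE = 10/5 = 2

2


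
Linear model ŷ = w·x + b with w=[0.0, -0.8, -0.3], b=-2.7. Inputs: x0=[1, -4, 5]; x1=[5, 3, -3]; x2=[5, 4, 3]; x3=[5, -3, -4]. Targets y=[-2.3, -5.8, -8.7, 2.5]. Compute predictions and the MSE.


ŷ0 = (0.0)·(1) + (-0.8)·(-4) + (-0.3)·(5) - 2.7 = -1.0
ŷ1 = (0.0)·(5) + (-0.8)·(3) + (-0.3)·(-3) - 2.7 = -4.2
ŷ2 = (0.0)·(5) + (-0.8)·(4) + (-0.3)·(3) - 2.7 = -6.8
ŷ3 = (0.0)·(5) + (-0.8)·(-3) + (-0.3)·(-4) - 2.7 = 0.9
errors² = [1.69, 2.56, 3.61, 2.56]
MSE = 10.4200/4 = 2.605

2.605


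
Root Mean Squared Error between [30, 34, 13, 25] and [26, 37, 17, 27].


MSE = 45/4 = 11.25
RMSE = √(45/4) = 3.3541

3.3541


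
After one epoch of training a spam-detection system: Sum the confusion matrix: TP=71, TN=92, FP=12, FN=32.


Total = TP + TN + FP + FN
= 71 + 92 + 12 + 32
= 207
(Predicted positive: 83, predicted negative: 124)

207


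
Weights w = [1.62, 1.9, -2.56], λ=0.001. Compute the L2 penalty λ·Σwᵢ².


‖w‖₂² = (1.62)² + (1.9)² + (-2.56)²
     = 2.6244 + 3.61 + 6.5536
     = 12.788
λ·‖w‖₂² = 0.001·12.788 = 0.012788

0.012788


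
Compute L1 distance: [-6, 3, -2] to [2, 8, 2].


d = |-6-2| + |3-8| + |-2-2|
  = 8 + 5 + 4
  = 17

17


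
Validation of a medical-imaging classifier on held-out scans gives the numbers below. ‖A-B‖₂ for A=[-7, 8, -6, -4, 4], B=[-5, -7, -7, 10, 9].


d = √((-7+ 5)² + (8+ 7)² + (-6+ 7)² + (-4-10)² + (4-9)²)
  = √(4 + 225 + 1 + 196 + 25)
  = √451 = 21.2368

21.2368


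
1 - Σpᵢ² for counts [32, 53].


Probabilities: [32/85, 53/85] ≈ [0.3765, 0.6235]
Σpᵢ² = (1024 + 2809)/85² = 3833/7225
Gini = 1 - Σpᵢ² = 1 - 3833/7225 = 0.4695

0.4695


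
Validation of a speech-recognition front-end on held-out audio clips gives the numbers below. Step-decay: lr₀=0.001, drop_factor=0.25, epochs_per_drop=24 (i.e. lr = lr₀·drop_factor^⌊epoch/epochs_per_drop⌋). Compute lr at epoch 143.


n_drops = ⌊143/24⌋ = 5
lr = 0.001·0.25^5 = 0.001·0.0009765625 = 0.0000009765625

0.0000009765625


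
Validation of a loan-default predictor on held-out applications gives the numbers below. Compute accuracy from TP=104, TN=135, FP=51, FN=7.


Accuracy = (TP+TN)/(TP+TN+FP+FN)
= (104+135)/(297)
= 239/297 = 80.47%

80.47%


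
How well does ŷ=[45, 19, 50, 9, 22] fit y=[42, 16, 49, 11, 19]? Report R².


ȳ = 27.4
SS_res = Σ(y-ŷ)² = 32
SS_tot = Σ(y-ȳ)² = 1149.2
R² = 1 - SS_res/SS_tot = 1 - 0.0278 = 0.9722

0.9722


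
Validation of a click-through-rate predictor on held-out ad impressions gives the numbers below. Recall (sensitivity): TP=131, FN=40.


Recall = TP/(TP+FN)
= 131/(131+40)
= 131/171 = 76.61%

76.61%


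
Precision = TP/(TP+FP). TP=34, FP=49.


Precision = TP/(TP+FP)
= 34/(34+49)
= 34/83 = 40.96%

40.96%


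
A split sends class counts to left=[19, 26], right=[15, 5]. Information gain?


Parent = [34, 31], H_parent = 0.9985
H_left = 0.9825 (n=45), H_right = 0.8113 (n=20)
H_children = (45/65)·0.9825 + (20/65)·0.8113 = 0.9298
IG = 0.9985 - 0.9298 = 0.0687

0.0687


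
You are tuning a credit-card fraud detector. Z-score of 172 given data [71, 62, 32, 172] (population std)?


μ = 84.25, σ = 52.68
z = (172 - 84.25)/52.68 = 1.6657

1.6657


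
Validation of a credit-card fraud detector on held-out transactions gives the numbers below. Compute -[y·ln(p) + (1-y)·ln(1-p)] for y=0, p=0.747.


BCE = -[y·ln(p) + (1-y)·ln(1-p)]
= -0 - 1·ln(1-0.747)
= -ln(0.253) = 1.3744

1.3744


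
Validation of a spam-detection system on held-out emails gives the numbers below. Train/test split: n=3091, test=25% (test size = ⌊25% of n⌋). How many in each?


Test = ⌊3091·25/100⌋ = 772
Train = 3091 - 772 = 2319

Train: 2319, Test: 772


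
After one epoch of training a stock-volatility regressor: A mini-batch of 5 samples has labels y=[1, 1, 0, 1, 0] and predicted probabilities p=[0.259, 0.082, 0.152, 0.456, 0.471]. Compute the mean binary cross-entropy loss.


L[0] = -ln(0.259) = 1.3509
L[1] = -ln(0.082) = 2.501
L[2] = -ln(1-0.152) = -ln(0.848) = 0.1649
L[3] = -ln(0.456) = 0.7853
L[4] = -ln(1-0.471) = -ln(0.529) = 0.6368
mean = (1.3509 + 2.501 + 0.1649 + 0.7853 + 0.6368)/5 = 1.0878

1.0878


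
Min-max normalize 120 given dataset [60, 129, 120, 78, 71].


min=60, max=129
(120-60)/(129-60) = 60/69 = 0.8696

0.8696


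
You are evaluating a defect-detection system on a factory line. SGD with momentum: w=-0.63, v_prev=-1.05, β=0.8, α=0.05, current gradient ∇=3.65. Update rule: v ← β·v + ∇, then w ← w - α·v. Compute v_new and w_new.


v_new = 0.8·-1.05 + 3.65 = -0.84 + 3.65 = 2.81
w_new = -0.63 - 0.05·2.81 = -0.63 - 0.1405 = -0.7705

v_new=2.81, w_new=-0.7705


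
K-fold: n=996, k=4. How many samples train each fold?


Fold size = 996/4 = 249
Training per fold = 996 - 249 = 747

747


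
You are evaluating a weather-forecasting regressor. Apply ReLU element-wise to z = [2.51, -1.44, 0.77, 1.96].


ReLU(2.51) = max(0, 2.51) = 2.51
ReLU(-1.44) = max(0, -1.44) = 0.0
ReLU(0.77) = max(0, 0.77) = 0.77
ReLU(1.96) = max(0, 1.96) = 1.96
result = [2.51, 0.0, 0.77, 1.96]

[2.51, 0.0, 0.77, 1.96]


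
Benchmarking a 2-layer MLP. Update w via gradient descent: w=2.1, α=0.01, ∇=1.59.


w_new = w - α·∇
= 2.1 - 0.01·1.59
= 2.1 - 0.0159
= 2.0841

2.0841


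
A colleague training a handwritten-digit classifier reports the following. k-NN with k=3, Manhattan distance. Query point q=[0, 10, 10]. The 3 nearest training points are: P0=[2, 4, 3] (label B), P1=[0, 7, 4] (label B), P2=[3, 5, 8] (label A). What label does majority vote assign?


d(q,P0) = 15  (label B)
d(q,P1) = 9  (label B)
d(q,P2) = 10  (label A)
Votes: A=1, B=2
Majority → B

B


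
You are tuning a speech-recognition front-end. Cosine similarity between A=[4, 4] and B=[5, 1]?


A·B = 4·5 + 4·1 = 24
‖A‖ = √32 = 5.6569, ‖B‖ = √26 = 5.099
cos = 24/(√32·√26) = 24/√832 = 0.8321

0.8321


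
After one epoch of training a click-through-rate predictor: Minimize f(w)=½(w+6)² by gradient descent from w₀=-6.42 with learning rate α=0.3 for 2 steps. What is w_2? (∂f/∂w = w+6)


step 1: grad = -6.42+6 = -0.42; w = -6.42 - 0.3·(-0.42) = -6.294
step 2: grad = -6.294+6 = -0.294; w = -6.294 - 0.3·(-0.294) = -6.2058

-6.2058


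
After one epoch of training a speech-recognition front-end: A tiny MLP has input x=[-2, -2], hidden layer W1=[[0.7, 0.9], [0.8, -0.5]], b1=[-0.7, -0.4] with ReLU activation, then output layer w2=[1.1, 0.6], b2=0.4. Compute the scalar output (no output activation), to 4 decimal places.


z1[0] = (0.7)·(-2) + (0.9)·(-2) - 0.7 = -3.9
z1[1] = (0.8)·(-2) + (-0.5)·(-2) - 0.4 = -1.0
h = ReLU(z1) = [0.0, 0.0]
output = (1.1)·(0.0) + (0.6)·(0.0) + 0.4 = 0.4

0.4


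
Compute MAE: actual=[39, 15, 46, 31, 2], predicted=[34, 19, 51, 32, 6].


Absolute errors: |39-34|=5, |15-19|=4, |46-51|=5, |31-32|=1, |2-6|=4
Sum = 19
MAE = 19/5 = 19/5

19/5


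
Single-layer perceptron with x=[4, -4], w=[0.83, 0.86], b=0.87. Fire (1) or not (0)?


z = (4)·(0.83) + (-4)·(0.86) + 0.87
  = 0.75
step(z) = 1 (z≥0)

1


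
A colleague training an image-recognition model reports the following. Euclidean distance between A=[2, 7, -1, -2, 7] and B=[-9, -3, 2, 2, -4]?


d = √((2+ 9)² + (7+ 3)² + (-1-2)² + (-2-2)² + (7+ 4)²)
  = √(121 + 100 + 9 + 16 + 121)
  = √367 = 19.1572

19.1572


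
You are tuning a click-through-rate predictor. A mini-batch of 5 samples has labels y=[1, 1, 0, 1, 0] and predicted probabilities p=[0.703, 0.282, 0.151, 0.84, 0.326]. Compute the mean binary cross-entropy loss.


L[0] = -ln(0.703) = 0.3524
L[1] = -ln(0.282) = 1.2658
L[2] = -ln(1-0.151) = -ln(0.849) = 0.1637
L[3] = -ln(0.84) = 0.1744
L[4] = -ln(1-0.326) = -ln(0.674) = 0.3945
mean = (0.3524 + 1.2658 + 0.1637 + 0.1744 + 0.3945)/5 = 0.4702

0.4702


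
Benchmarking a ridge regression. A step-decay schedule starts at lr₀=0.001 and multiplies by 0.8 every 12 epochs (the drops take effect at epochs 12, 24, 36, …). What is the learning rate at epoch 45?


n_drops = ⌊45/12⌋ = 3
lr = 0.001·0.8^3 = 0.001·0.512 = 0.000512

0.000512


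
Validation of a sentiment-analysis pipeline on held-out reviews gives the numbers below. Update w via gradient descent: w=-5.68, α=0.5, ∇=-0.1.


w_new = w - α·∇
= -5.68 - 0.5·-0.1
= -5.68 + 0.05
= -5.63

-5.63


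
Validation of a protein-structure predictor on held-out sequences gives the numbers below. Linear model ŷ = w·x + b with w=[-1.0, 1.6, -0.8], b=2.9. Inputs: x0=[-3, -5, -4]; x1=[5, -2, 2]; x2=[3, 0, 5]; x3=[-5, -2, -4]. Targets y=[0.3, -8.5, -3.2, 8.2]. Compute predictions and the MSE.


ŷ0 = (-1.0)·(-3) + (1.6)·(-5) + (-0.8)·(-4) + 2.9 = 1.1
ŷ1 = (-1.0)·(5) + (1.6)·(-2) + (-0.8)·(2) + 2.9 = -6.9
ŷ2 = (-1.0)·(3) + (1.6)·(0) + (-0.8)·(5) + 2.9 = -4.1
ŷ3 = (-1.0)·(-5) + (1.6)·(-2) + (-0.8)·(-4) + 2.9 = 7.9
errors² = [0.64, 2.56, 0.81, 0.09]
MSE = 4.1000/4 = 1.025

1.025


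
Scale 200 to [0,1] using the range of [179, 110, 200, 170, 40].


min=40, max=200
(200-40)/(200-40) = 160/160 = 1.0

1.0


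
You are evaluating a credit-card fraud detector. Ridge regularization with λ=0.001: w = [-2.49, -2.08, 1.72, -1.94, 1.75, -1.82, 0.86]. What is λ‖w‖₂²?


‖w‖₂² = (-2.49)² + (-2.08)² + (1.72)² + (-1.94)² + (1.75)² + (-1.82)² + (0.86)²
     = 6.2001 + 4.3264 + 2.9584 + 3.7636 + 3.0625 + 3.3124 + 0.7396
     = 24.363
λ·‖w‖₂² = 0.001·24.363 = 0.024363

0.024363


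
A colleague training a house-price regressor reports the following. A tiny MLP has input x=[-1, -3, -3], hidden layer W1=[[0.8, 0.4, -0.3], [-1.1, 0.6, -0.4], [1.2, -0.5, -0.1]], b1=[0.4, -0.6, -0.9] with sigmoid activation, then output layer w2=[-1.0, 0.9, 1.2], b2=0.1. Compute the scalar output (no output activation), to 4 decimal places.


z1[0] = (0.8)·(-1) + (0.4)·(-3) + (-0.3)·(-3) + 0.4 = -0.7
z1[1] = (-1.1)·(-1) + (0.6)·(-3) + (-0.4)·(-3) - 0.6 = -0.1
z1[2] = (1.2)·(-1) + (-0.5)·(-3) + (-0.1)·(-3) - 0.9 = -0.3
h = sigmoid(z1) = [0.3318, 0.475, 0.4256]
output = (-1.0)·(0.3318) + (0.9)·(0.475) + (1.2)·(0.4256) + 0.1 = 0.7064

0.7064


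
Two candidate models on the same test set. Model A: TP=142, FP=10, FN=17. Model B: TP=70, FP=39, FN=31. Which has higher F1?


Model A: P=142/152=0.9342, R=142/159=0.8931, F1=2PR/(P+R)=2TP/(2TP+FP+FN)=284/311=0.9132
Model B: P=70/109=0.6422, R=70/101=0.6931, F1=2PR/(P+R)=2TP/(2TP+FP+FN)=140/210=0.6667
0.9132 > 0.6667 → Model A

Model A


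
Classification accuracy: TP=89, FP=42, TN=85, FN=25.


Accuracy = (TP+TN)/(TP+TN+FP+FN)
= (89+85)/(241)
= 174/241 = 72.2%

72.2%


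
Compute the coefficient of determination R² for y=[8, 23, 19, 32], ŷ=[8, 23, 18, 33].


ȳ = 20.5
SS_res = Σ(y-ŷ)² = 2
SS_tot = Σ(y-ȳ)² = 297
R² = 1 - SS_res/SS_tot = 1 - 0.0067 = 0.9933

0.9933
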